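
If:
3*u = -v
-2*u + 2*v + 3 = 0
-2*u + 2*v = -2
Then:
No Solution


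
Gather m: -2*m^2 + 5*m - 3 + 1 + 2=-2*m^2 + 5*m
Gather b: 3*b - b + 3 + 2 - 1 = 2*b + 4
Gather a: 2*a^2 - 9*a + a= 2*a^2 - 8*a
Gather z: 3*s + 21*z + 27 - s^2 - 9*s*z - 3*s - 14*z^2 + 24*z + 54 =-s^2 - 14*z^2 + z*(45 - 9*s) + 81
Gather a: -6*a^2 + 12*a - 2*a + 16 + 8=-6*a^2 + 10*a + 24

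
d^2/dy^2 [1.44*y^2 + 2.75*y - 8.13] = 2.88000000000000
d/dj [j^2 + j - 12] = 2*j + 1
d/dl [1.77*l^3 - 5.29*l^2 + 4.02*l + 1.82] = 5.31*l^2 - 10.58*l + 4.02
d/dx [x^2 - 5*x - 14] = 2*x - 5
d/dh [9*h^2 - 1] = 18*h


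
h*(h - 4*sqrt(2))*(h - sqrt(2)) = h^3 - 5*sqrt(2)*h^2 + 8*h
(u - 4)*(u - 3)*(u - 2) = u^3 - 9*u^2 + 26*u - 24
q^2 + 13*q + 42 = (q + 6)*(q + 7)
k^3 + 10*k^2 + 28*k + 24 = (k + 2)^2*(k + 6)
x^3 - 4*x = x*(x - 2)*(x + 2)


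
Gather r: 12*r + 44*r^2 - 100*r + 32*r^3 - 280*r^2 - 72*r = 32*r^3 - 236*r^2 - 160*r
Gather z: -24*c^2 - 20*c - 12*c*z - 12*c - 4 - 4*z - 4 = -24*c^2 - 32*c + z*(-12*c - 4) - 8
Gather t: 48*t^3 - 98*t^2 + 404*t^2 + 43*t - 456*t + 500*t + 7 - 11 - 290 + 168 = 48*t^3 + 306*t^2 + 87*t - 126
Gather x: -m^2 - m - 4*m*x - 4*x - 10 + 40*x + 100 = -m^2 - m + x*(36 - 4*m) + 90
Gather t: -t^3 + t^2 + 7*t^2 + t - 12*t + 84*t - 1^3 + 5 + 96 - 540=-t^3 + 8*t^2 + 73*t - 440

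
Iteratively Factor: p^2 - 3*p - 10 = (p - 5)*(p + 2)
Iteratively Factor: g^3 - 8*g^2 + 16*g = (g - 4)*(g^2 - 4*g) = g*(g - 4)*(g - 4)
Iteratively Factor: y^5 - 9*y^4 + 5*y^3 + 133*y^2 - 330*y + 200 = (y + 4)*(y^4 - 13*y^3 + 57*y^2 - 95*y + 50) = (y - 5)*(y + 4)*(y^3 - 8*y^2 + 17*y - 10) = (y - 5)*(y - 2)*(y + 4)*(y^2 - 6*y + 5) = (y - 5)*(y - 2)*(y - 1)*(y + 4)*(y - 5)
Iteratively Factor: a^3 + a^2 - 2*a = (a - 1)*(a^2 + 2*a) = (a - 1)*(a + 2)*(a)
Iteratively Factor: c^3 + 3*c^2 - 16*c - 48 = (c + 4)*(c^2 - c - 12) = (c - 4)*(c + 4)*(c + 3)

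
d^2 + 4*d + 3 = (d + 1)*(d + 3)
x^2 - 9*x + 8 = (x - 8)*(x - 1)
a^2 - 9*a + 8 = (a - 8)*(a - 1)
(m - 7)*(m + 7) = m^2 - 49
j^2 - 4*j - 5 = (j - 5)*(j + 1)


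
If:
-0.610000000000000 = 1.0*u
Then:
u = -0.61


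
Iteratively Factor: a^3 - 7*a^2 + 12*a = (a - 3)*(a^2 - 4*a) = a*(a - 3)*(a - 4)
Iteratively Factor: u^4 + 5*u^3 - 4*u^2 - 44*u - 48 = (u + 4)*(u^3 + u^2 - 8*u - 12) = (u + 2)*(u + 4)*(u^2 - u - 6) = (u + 2)^2*(u + 4)*(u - 3)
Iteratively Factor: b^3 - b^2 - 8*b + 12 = (b - 2)*(b^2 + b - 6) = (b - 2)^2*(b + 3)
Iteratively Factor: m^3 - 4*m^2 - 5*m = (m)*(m^2 - 4*m - 5) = m*(m - 5)*(m + 1)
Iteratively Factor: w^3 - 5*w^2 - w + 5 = (w - 5)*(w^2 - 1) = (w - 5)*(w + 1)*(w - 1)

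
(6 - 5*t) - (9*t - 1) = 7 - 14*t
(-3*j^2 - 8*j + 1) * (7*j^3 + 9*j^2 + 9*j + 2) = -21*j^5 - 83*j^4 - 92*j^3 - 69*j^2 - 7*j + 2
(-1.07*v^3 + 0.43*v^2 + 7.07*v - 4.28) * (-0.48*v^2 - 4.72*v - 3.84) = 0.5136*v^5 + 4.844*v^4 - 1.3144*v^3 - 32.9672*v^2 - 6.9472*v + 16.4352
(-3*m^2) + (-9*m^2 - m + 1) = -12*m^2 - m + 1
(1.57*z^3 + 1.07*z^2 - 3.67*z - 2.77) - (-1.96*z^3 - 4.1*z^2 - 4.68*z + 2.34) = 3.53*z^3 + 5.17*z^2 + 1.01*z - 5.11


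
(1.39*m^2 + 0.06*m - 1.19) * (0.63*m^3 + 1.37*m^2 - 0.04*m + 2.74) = 0.8757*m^5 + 1.9421*m^4 - 0.7231*m^3 + 2.1759*m^2 + 0.212*m - 3.2606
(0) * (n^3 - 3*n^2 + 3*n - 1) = 0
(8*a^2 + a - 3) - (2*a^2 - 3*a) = 6*a^2 + 4*a - 3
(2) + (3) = 5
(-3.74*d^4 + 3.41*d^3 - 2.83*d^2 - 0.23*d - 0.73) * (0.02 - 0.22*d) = 0.8228*d^5 - 0.825*d^4 + 0.6908*d^3 - 0.00600000000000001*d^2 + 0.156*d - 0.0146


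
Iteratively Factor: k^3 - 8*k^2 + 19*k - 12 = (k - 1)*(k^2 - 7*k + 12) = (k - 3)*(k - 1)*(k - 4)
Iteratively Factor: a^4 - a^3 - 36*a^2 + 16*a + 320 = (a - 4)*(a^3 + 3*a^2 - 24*a - 80) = (a - 4)*(a + 4)*(a^2 - a - 20) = (a - 5)*(a - 4)*(a + 4)*(a + 4)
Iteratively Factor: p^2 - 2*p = (p - 2)*(p)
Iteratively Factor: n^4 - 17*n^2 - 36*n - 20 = (n + 2)*(n^3 - 2*n^2 - 13*n - 10) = (n - 5)*(n + 2)*(n^2 + 3*n + 2) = (n - 5)*(n + 1)*(n + 2)*(n + 2)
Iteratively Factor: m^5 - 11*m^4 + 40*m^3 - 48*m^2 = (m)*(m^4 - 11*m^3 + 40*m^2 - 48*m) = m*(m - 3)*(m^3 - 8*m^2 + 16*m) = m*(m - 4)*(m - 3)*(m^2 - 4*m) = m^2*(m - 4)*(m - 3)*(m - 4)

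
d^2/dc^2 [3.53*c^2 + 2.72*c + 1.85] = 7.06000000000000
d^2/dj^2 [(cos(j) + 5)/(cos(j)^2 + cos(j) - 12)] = (-9*(1 - cos(2*j))^2*cos(j) - 19*(1 - cos(2*j))^2 - 661*cos(j) - 530*cos(2*j) - 93*cos(3*j) + 2*cos(5*j) + 162)/(4*(cos(j) - 3)^3*(cos(j) + 4)^3)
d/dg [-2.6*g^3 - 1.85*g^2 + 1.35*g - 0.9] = -7.8*g^2 - 3.7*g + 1.35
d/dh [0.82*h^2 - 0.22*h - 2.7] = 1.64*h - 0.22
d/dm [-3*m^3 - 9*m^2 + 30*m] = -9*m^2 - 18*m + 30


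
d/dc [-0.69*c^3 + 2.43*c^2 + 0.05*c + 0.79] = -2.07*c^2 + 4.86*c + 0.05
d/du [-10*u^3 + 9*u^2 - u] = -30*u^2 + 18*u - 1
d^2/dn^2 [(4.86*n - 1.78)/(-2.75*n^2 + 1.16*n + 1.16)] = ((4.86*n - 1.78)*(5.5*n - 1.16)*(11.0*n - 2.32) + (80.19*n - 21.0652)*(-2.75*n^2 + 1.16*n + 1.16))/(-2.75*n^2 + 1.16*n + 1.16)^3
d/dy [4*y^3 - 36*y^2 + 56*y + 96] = 12*y^2 - 72*y + 56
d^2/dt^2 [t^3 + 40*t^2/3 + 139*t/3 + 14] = 6*t + 80/3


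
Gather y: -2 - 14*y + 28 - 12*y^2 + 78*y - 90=-12*y^2 + 64*y - 64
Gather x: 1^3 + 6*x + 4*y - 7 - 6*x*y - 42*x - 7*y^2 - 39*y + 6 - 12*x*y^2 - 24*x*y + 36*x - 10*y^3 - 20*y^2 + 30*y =x*(-12*y^2 - 30*y) - 10*y^3 - 27*y^2 - 5*y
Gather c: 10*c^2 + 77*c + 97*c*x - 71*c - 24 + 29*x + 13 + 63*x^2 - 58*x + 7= 10*c^2 + c*(97*x + 6) + 63*x^2 - 29*x - 4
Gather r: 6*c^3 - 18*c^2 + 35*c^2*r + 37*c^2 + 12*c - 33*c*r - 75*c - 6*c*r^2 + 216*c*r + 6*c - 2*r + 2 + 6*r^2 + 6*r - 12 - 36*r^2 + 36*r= 6*c^3 + 19*c^2 - 57*c + r^2*(-6*c - 30) + r*(35*c^2 + 183*c + 40) - 10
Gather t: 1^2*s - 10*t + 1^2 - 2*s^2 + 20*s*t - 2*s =-2*s^2 - s + t*(20*s - 10) + 1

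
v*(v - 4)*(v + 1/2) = v^3 - 7*v^2/2 - 2*v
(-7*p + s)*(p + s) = -7*p^2 - 6*p*s + s^2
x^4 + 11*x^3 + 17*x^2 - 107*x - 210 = (x - 3)*(x + 2)*(x + 5)*(x + 7)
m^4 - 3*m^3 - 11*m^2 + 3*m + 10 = (m - 5)*(m - 1)*(m + 1)*(m + 2)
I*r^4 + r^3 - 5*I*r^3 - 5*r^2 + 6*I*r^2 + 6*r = r*(r - 3)*(r - 2)*(I*r + 1)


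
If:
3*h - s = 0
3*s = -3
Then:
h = -1/3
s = -1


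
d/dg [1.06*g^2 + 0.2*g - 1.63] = 2.12*g + 0.2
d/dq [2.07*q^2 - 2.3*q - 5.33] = 4.14*q - 2.3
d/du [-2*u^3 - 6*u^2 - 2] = 6*u*(-u - 2)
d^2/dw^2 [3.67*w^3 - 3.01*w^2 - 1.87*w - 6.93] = 22.02*w - 6.02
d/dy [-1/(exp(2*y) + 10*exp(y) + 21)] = 2*(exp(y) + 5)*exp(y)/(exp(2*y) + 10*exp(y) + 21)^2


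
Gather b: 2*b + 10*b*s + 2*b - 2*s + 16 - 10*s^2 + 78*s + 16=b*(10*s + 4) - 10*s^2 + 76*s + 32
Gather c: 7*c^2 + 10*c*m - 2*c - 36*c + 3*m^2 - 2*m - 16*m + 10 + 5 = 7*c^2 + c*(10*m - 38) + 3*m^2 - 18*m + 15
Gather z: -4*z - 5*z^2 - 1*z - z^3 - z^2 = -z^3 - 6*z^2 - 5*z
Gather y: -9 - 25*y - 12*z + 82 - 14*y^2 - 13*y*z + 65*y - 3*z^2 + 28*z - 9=-14*y^2 + y*(40 - 13*z) - 3*z^2 + 16*z + 64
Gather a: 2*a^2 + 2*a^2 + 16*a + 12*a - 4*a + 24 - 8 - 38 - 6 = 4*a^2 + 24*a - 28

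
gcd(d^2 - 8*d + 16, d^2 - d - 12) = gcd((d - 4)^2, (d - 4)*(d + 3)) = d - 4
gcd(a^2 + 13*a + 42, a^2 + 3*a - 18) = a + 6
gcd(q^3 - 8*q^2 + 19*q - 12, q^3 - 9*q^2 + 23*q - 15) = q^2 - 4*q + 3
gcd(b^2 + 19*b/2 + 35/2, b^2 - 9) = 1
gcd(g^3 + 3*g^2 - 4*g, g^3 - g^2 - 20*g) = g^2 + 4*g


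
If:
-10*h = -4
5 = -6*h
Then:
No Solution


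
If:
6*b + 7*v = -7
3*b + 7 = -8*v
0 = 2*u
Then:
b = -7/27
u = 0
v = -7/9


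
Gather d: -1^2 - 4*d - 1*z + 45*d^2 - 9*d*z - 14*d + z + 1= 45*d^2 + d*(-9*z - 18)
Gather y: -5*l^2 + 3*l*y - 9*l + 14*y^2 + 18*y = -5*l^2 - 9*l + 14*y^2 + y*(3*l + 18)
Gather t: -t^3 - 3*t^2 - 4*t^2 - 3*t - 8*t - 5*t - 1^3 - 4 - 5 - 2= -t^3 - 7*t^2 - 16*t - 12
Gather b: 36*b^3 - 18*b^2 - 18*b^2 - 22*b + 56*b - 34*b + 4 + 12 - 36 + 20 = 36*b^3 - 36*b^2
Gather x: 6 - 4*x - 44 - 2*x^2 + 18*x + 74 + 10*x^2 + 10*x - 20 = 8*x^2 + 24*x + 16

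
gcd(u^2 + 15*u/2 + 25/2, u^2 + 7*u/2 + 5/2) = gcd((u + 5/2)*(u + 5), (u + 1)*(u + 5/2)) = u + 5/2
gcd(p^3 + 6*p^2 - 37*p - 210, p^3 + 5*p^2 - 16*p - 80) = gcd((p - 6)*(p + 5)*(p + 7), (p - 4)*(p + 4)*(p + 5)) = p + 5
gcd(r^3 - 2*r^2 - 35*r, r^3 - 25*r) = r^2 + 5*r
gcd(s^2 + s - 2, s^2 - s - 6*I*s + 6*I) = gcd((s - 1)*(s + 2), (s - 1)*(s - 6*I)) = s - 1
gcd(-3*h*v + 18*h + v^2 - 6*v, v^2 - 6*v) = v - 6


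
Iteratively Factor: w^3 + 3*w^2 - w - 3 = (w + 1)*(w^2 + 2*w - 3) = (w + 1)*(w + 3)*(w - 1)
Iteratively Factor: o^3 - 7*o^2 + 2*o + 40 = (o - 4)*(o^2 - 3*o - 10) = (o - 4)*(o + 2)*(o - 5)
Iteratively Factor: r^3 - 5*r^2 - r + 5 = (r + 1)*(r^2 - 6*r + 5) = (r - 5)*(r + 1)*(r - 1)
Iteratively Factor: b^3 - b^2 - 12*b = (b - 4)*(b^2 + 3*b) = (b - 4)*(b + 3)*(b)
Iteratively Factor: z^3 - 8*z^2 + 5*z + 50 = (z - 5)*(z^2 - 3*z - 10) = (z - 5)^2*(z + 2)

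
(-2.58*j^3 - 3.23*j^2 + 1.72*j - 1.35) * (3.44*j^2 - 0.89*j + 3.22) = -8.8752*j^5 - 8.815*j^4 + 0.483899999999998*j^3 - 16.5754*j^2 + 6.7399*j - 4.347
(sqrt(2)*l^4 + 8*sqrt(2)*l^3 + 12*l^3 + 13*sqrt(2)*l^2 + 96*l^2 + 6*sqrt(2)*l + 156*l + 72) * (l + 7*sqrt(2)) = sqrt(2)*l^5 + 8*sqrt(2)*l^4 + 26*l^4 + 97*sqrt(2)*l^3 + 208*l^3 + 338*l^2 + 678*sqrt(2)*l^2 + 156*l + 1092*sqrt(2)*l + 504*sqrt(2)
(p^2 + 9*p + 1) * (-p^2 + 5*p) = -p^4 - 4*p^3 + 44*p^2 + 5*p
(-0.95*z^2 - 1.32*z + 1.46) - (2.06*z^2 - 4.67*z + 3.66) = -3.01*z^2 + 3.35*z - 2.2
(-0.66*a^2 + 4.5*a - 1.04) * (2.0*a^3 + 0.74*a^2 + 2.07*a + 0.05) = -1.32*a^5 + 8.5116*a^4 - 0.1162*a^3 + 8.5124*a^2 - 1.9278*a - 0.052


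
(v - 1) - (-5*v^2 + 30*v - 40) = 5*v^2 - 29*v + 39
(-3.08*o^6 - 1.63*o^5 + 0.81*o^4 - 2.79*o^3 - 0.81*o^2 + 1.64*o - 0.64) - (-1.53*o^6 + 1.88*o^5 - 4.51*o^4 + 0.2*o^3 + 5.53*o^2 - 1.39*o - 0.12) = -1.55*o^6 - 3.51*o^5 + 5.32*o^4 - 2.99*o^3 - 6.34*o^2 + 3.03*o - 0.52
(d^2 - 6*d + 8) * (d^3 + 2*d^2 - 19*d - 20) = d^5 - 4*d^4 - 23*d^3 + 110*d^2 - 32*d - 160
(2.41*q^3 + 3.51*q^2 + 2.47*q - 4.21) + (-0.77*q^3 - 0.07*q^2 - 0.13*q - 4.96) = 1.64*q^3 + 3.44*q^2 + 2.34*q - 9.17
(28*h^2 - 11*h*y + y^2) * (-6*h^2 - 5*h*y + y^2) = -168*h^4 - 74*h^3*y + 77*h^2*y^2 - 16*h*y^3 + y^4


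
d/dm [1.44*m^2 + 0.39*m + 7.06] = 2.88*m + 0.39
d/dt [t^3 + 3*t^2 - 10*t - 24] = 3*t^2 + 6*t - 10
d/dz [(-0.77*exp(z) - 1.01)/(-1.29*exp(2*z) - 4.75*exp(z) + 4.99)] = (-(0.77*exp(z) + 1.01)*(2.58*exp(z) + 4.75) + 0.9933*exp(2*z) + 3.6575*exp(z) - 3.8423)*exp(z)/(1.29*exp(2*z) + 4.75*exp(z) - 4.99)^2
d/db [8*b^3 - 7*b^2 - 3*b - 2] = 24*b^2 - 14*b - 3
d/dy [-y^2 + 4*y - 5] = 4 - 2*y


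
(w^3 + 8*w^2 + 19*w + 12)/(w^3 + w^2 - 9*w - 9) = (w + 4)/(w - 3)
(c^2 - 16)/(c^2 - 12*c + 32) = (c + 4)/(c - 8)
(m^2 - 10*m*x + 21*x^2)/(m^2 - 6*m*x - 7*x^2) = (m - 3*x)/(m + x)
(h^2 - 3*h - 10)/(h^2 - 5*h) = (h + 2)/h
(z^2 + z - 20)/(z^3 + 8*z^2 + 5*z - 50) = (z - 4)/(z^2 + 3*z - 10)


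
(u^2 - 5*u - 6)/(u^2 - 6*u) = (u + 1)/u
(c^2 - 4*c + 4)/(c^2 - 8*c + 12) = (c - 2)/(c - 6)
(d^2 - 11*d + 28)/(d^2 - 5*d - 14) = (d - 4)/(d + 2)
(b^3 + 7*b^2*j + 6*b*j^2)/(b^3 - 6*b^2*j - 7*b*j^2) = (b + 6*j)/(b - 7*j)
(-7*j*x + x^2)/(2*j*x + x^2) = (-7*j + x)/(2*j + x)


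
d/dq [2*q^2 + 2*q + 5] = 4*q + 2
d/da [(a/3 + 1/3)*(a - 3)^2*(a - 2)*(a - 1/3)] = 5*a^4/3 - 88*a^3/9 + 46*a^2/3 - 8*a/9 - 19/3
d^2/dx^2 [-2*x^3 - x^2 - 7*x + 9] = -12*x - 2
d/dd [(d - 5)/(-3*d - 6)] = -7/(3*(d + 2)^2)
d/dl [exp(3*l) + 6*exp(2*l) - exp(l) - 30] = (3*exp(2*l) + 12*exp(l) - 1)*exp(l)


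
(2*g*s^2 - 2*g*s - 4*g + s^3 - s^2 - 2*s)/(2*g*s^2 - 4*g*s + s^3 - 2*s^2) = (s + 1)/s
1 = 1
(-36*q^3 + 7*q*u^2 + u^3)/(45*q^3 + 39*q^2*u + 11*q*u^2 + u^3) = (-12*q^2 + 4*q*u + u^2)/(15*q^2 + 8*q*u + u^2)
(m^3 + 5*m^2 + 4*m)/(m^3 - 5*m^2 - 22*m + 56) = m*(m + 1)/(m^2 - 9*m + 14)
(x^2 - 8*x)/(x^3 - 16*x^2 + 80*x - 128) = x/(x^2 - 8*x + 16)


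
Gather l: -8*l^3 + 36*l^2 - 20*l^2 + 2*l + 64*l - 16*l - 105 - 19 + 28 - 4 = -8*l^3 + 16*l^2 + 50*l - 100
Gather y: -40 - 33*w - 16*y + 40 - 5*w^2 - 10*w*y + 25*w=-5*w^2 - 8*w + y*(-10*w - 16)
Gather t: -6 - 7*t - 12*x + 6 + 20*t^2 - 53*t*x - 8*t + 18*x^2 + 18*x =20*t^2 + t*(-53*x - 15) + 18*x^2 + 6*x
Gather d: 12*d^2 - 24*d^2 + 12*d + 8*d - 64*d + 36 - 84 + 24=-12*d^2 - 44*d - 24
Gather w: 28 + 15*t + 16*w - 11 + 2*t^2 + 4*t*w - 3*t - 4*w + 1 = 2*t^2 + 12*t + w*(4*t + 12) + 18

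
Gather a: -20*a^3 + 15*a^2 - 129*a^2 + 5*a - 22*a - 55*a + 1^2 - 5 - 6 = -20*a^3 - 114*a^2 - 72*a - 10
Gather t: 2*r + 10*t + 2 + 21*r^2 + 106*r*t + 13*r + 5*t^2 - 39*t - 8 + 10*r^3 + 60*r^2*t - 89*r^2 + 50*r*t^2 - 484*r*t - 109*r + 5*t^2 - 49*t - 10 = 10*r^3 - 68*r^2 - 94*r + t^2*(50*r + 10) + t*(60*r^2 - 378*r - 78) - 16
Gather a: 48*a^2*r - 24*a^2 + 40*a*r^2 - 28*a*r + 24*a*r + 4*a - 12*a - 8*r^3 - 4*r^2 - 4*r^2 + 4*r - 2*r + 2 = a^2*(48*r - 24) + a*(40*r^2 - 4*r - 8) - 8*r^3 - 8*r^2 + 2*r + 2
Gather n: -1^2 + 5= 4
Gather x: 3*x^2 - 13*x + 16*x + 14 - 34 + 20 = 3*x^2 + 3*x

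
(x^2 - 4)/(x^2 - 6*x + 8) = (x + 2)/(x - 4)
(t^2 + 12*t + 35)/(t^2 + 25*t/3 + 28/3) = 3*(t + 5)/(3*t + 4)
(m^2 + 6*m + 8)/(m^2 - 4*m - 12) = (m + 4)/(m - 6)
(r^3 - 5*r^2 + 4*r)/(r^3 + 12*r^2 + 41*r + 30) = r*(r^2 - 5*r + 4)/(r^3 + 12*r^2 + 41*r + 30)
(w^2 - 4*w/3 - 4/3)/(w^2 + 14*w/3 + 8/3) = (w - 2)/(w + 4)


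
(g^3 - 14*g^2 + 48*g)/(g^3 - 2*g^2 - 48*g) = (g - 6)/(g + 6)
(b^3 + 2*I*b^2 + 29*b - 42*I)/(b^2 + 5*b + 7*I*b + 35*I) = (b^2 - 5*I*b - 6)/(b + 5)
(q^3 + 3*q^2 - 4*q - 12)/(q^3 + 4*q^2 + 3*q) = (q^2 - 4)/(q*(q + 1))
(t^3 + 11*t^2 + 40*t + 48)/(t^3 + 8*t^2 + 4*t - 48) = (t^2 + 7*t + 12)/(t^2 + 4*t - 12)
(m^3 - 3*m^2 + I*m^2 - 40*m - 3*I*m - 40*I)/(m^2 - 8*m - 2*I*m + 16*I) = (m^2 + m*(5 + I) + 5*I)/(m - 2*I)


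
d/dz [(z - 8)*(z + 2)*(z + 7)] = 3*z^2 + 2*z - 58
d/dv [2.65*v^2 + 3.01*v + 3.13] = 5.3*v + 3.01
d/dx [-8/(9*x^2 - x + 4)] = 8*(18*x - 1)/(9*x^2 - x + 4)^2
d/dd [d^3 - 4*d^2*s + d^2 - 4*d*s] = 3*d^2 - 8*d*s + 2*d - 4*s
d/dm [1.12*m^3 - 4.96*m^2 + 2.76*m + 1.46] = 3.36*m^2 - 9.92*m + 2.76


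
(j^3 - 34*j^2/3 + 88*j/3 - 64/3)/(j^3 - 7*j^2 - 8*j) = (3*j^2 - 10*j + 8)/(3*j*(j + 1))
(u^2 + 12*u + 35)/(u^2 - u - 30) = (u + 7)/(u - 6)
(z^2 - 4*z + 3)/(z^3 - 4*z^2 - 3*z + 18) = (z - 1)/(z^2 - z - 6)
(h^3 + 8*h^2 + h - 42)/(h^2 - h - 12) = (h^2 + 5*h - 14)/(h - 4)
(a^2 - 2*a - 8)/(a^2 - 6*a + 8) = (a + 2)/(a - 2)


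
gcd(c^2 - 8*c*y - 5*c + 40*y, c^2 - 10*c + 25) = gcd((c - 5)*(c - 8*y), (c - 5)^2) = c - 5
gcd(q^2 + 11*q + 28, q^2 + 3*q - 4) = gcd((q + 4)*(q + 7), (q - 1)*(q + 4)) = q + 4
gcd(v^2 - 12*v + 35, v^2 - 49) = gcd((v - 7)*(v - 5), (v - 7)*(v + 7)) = v - 7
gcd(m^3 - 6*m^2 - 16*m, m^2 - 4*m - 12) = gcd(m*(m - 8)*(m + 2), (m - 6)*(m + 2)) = m + 2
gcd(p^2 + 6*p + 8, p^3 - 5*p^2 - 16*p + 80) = p + 4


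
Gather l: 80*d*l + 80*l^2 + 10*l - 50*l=80*l^2 + l*(80*d - 40)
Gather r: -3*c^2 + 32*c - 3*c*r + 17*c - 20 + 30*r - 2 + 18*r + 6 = -3*c^2 + 49*c + r*(48 - 3*c) - 16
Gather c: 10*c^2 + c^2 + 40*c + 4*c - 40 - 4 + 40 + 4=11*c^2 + 44*c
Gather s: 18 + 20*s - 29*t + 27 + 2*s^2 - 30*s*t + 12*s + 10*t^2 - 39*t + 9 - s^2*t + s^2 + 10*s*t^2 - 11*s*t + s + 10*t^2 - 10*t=s^2*(3 - t) + s*(10*t^2 - 41*t + 33) + 20*t^2 - 78*t + 54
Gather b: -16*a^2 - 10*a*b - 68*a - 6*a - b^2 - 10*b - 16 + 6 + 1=-16*a^2 - 74*a - b^2 + b*(-10*a - 10) - 9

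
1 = 1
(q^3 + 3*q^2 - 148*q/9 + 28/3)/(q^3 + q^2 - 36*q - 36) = (q^2 - 3*q + 14/9)/(q^2 - 5*q - 6)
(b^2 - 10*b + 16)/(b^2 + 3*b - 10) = (b - 8)/(b + 5)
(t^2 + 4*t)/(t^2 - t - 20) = t/(t - 5)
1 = 1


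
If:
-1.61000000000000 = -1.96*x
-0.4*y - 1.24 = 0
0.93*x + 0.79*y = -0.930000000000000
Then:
No Solution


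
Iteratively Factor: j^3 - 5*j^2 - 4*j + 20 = (j - 2)*(j^2 - 3*j - 10) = (j - 2)*(j + 2)*(j - 5)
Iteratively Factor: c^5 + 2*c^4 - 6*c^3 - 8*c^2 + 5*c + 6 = (c + 3)*(c^4 - c^3 - 3*c^2 + c + 2) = (c + 1)*(c + 3)*(c^3 - 2*c^2 - c + 2) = (c + 1)^2*(c + 3)*(c^2 - 3*c + 2) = (c - 1)*(c + 1)^2*(c + 3)*(c - 2)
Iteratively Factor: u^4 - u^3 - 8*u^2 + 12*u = (u + 3)*(u^3 - 4*u^2 + 4*u) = (u - 2)*(u + 3)*(u^2 - 2*u) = u*(u - 2)*(u + 3)*(u - 2)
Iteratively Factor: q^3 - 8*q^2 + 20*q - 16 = (q - 4)*(q^2 - 4*q + 4) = (q - 4)*(q - 2)*(q - 2)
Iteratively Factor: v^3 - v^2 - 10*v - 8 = (v - 4)*(v^2 + 3*v + 2) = (v - 4)*(v + 2)*(v + 1)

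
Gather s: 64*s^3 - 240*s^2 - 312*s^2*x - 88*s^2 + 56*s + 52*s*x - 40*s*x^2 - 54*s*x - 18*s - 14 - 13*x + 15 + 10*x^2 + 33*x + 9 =64*s^3 + s^2*(-312*x - 328) + s*(-40*x^2 - 2*x + 38) + 10*x^2 + 20*x + 10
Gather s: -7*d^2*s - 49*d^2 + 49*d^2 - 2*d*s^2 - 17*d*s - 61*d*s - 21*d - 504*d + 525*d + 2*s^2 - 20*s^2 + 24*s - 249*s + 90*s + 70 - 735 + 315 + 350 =s^2*(-2*d - 18) + s*(-7*d^2 - 78*d - 135)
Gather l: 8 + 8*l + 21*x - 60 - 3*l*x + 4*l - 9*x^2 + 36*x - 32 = l*(12 - 3*x) - 9*x^2 + 57*x - 84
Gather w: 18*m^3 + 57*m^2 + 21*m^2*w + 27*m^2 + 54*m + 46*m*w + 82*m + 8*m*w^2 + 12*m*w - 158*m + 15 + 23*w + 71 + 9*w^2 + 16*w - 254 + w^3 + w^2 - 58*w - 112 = 18*m^3 + 84*m^2 - 22*m + w^3 + w^2*(8*m + 10) + w*(21*m^2 + 58*m - 19) - 280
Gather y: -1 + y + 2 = y + 1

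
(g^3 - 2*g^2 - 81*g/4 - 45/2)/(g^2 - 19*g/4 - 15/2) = (4*g^2 + 16*g + 15)/(4*g + 5)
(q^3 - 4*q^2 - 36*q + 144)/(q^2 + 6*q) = q - 10 + 24/q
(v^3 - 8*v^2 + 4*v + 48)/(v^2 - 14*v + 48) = (v^2 - 2*v - 8)/(v - 8)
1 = 1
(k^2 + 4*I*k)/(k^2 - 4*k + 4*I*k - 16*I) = k/(k - 4)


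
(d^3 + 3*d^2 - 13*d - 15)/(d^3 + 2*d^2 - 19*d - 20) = (d - 3)/(d - 4)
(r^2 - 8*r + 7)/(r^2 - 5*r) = (r^2 - 8*r + 7)/(r*(r - 5))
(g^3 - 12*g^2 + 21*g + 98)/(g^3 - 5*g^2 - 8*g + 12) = (g^2 - 14*g + 49)/(g^2 - 7*g + 6)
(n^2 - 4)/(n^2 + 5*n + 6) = (n - 2)/(n + 3)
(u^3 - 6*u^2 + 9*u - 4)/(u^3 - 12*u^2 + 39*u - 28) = (u - 1)/(u - 7)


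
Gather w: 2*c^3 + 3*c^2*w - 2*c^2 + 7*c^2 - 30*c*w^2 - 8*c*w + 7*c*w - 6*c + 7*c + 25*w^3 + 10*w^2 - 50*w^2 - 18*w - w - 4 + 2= 2*c^3 + 5*c^2 + c + 25*w^3 + w^2*(-30*c - 40) + w*(3*c^2 - c - 19) - 2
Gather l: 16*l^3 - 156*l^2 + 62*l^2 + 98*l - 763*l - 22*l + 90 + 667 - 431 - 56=16*l^3 - 94*l^2 - 687*l + 270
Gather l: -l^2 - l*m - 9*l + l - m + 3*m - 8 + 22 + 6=-l^2 + l*(-m - 8) + 2*m + 20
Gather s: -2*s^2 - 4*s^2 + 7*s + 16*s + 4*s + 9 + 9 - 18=-6*s^2 + 27*s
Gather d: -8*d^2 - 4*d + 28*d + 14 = -8*d^2 + 24*d + 14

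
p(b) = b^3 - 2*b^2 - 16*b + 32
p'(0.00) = -16.00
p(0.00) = 32.00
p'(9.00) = 191.00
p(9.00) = 455.00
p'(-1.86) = 1.82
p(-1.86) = 48.41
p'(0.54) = -17.29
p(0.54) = 22.93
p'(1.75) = -13.81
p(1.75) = 3.23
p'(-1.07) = -8.29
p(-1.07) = 45.61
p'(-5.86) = 110.46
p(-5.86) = -144.15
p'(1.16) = -16.60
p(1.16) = 12.31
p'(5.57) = 54.79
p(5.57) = 53.64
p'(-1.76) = 0.33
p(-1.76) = 48.51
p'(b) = 3*b^2 - 4*b - 16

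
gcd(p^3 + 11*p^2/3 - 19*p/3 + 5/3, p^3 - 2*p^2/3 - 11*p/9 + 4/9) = p - 1/3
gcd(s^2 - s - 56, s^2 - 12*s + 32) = s - 8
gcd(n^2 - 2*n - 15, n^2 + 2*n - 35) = n - 5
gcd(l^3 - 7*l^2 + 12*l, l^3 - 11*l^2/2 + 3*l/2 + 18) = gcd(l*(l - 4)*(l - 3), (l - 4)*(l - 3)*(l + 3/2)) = l^2 - 7*l + 12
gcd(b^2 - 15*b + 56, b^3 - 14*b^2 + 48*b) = b - 8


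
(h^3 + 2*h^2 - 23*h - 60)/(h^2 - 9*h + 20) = (h^2 + 7*h + 12)/(h - 4)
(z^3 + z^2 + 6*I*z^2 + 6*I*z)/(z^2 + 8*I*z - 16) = z*(z^2 + z + 6*I*z + 6*I)/(z^2 + 8*I*z - 16)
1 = 1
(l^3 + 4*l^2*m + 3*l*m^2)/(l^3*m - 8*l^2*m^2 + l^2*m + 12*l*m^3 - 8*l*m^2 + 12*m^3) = l*(l^2 + 4*l*m + 3*m^2)/(m*(l^3 - 8*l^2*m + l^2 + 12*l*m^2 - 8*l*m + 12*m^2))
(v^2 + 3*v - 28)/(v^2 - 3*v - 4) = (v + 7)/(v + 1)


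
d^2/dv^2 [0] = 0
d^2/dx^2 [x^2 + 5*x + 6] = 2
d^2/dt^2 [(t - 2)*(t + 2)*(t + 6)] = 6*t + 12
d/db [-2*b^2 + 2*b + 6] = 2 - 4*b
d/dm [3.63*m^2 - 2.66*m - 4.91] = 7.26*m - 2.66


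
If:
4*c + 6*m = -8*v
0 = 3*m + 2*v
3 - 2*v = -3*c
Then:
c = -3/5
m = -2/5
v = 3/5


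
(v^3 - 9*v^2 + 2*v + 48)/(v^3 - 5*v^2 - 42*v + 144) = (v + 2)/(v + 6)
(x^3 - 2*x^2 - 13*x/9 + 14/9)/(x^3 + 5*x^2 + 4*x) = (x^2 - 3*x + 14/9)/(x*(x + 4))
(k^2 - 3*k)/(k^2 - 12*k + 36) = k*(k - 3)/(k^2 - 12*k + 36)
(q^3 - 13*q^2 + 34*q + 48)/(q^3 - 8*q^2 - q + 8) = (q - 6)/(q - 1)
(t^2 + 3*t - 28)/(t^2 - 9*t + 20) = (t + 7)/(t - 5)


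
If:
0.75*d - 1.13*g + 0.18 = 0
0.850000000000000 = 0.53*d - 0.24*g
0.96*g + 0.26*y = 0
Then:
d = 2.40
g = 1.75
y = -6.46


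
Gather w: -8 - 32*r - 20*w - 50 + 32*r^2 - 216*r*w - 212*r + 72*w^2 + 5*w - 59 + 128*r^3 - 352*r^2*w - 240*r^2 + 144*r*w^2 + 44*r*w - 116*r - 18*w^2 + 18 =128*r^3 - 208*r^2 - 360*r + w^2*(144*r + 54) + w*(-352*r^2 - 172*r - 15) - 99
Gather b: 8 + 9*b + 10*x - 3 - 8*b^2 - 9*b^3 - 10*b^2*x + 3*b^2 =-9*b^3 + b^2*(-10*x - 5) + 9*b + 10*x + 5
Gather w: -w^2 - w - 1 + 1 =-w^2 - w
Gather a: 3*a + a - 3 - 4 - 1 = 4*a - 8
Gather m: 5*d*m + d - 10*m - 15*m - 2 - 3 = d + m*(5*d - 25) - 5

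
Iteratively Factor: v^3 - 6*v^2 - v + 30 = (v - 5)*(v^2 - v - 6) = (v - 5)*(v + 2)*(v - 3)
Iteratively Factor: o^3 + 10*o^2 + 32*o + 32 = (o + 4)*(o^2 + 6*o + 8) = (o + 2)*(o + 4)*(o + 4)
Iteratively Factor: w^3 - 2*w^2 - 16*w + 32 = (w - 4)*(w^2 + 2*w - 8) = (w - 4)*(w - 2)*(w + 4)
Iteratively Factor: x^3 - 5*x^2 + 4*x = (x - 1)*(x^2 - 4*x) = (x - 4)*(x - 1)*(x)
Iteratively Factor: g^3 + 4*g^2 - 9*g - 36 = (g + 4)*(g^2 - 9) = (g + 3)*(g + 4)*(g - 3)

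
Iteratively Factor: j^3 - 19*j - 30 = (j + 2)*(j^2 - 2*j - 15) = (j + 2)*(j + 3)*(j - 5)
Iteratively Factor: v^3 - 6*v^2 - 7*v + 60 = (v + 3)*(v^2 - 9*v + 20) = (v - 4)*(v + 3)*(v - 5)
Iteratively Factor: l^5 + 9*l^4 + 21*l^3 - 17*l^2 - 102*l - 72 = (l + 3)*(l^4 + 6*l^3 + 3*l^2 - 26*l - 24) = (l - 2)*(l + 3)*(l^3 + 8*l^2 + 19*l + 12) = (l - 2)*(l + 3)*(l + 4)*(l^2 + 4*l + 3) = (l - 2)*(l + 1)*(l + 3)*(l + 4)*(l + 3)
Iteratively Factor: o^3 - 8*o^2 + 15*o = (o)*(o^2 - 8*o + 15) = o*(o - 5)*(o - 3)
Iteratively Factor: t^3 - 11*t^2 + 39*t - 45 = (t - 3)*(t^2 - 8*t + 15) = (t - 3)^2*(t - 5)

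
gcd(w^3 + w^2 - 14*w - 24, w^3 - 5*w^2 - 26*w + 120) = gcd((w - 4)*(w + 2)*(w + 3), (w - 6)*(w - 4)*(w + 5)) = w - 4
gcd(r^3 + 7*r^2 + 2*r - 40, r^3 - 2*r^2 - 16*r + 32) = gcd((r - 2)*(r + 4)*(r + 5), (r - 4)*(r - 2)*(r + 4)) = r^2 + 2*r - 8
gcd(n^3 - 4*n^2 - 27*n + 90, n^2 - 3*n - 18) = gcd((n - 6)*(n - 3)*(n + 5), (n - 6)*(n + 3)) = n - 6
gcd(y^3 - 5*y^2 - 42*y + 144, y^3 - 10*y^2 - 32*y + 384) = y^2 - 2*y - 48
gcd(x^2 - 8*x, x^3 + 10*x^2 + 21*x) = x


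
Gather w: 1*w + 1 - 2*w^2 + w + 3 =-2*w^2 + 2*w + 4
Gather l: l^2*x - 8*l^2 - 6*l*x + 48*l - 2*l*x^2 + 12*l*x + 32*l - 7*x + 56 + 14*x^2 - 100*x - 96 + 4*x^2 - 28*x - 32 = l^2*(x - 8) + l*(-2*x^2 + 6*x + 80) + 18*x^2 - 135*x - 72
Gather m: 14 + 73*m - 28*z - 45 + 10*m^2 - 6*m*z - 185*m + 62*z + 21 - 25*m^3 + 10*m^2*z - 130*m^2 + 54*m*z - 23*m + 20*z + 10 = -25*m^3 + m^2*(10*z - 120) + m*(48*z - 135) + 54*z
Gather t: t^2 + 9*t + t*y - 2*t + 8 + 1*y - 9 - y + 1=t^2 + t*(y + 7)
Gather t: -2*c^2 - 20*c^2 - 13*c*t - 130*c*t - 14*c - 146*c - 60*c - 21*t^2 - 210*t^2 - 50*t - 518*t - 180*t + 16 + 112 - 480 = -22*c^2 - 220*c - 231*t^2 + t*(-143*c - 748) - 352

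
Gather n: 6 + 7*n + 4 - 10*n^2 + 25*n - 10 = -10*n^2 + 32*n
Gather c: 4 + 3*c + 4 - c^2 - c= -c^2 + 2*c + 8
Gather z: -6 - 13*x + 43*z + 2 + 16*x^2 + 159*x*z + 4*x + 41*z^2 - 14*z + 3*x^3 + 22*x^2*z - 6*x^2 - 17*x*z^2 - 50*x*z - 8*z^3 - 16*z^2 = 3*x^3 + 10*x^2 - 9*x - 8*z^3 + z^2*(25 - 17*x) + z*(22*x^2 + 109*x + 29) - 4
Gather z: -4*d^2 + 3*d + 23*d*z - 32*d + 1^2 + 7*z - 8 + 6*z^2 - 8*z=-4*d^2 - 29*d + 6*z^2 + z*(23*d - 1) - 7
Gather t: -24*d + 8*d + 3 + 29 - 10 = 22 - 16*d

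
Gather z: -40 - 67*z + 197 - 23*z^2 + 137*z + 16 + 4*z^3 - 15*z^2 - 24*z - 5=4*z^3 - 38*z^2 + 46*z + 168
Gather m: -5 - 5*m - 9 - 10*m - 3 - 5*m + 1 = -20*m - 16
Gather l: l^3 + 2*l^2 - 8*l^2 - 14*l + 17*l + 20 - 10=l^3 - 6*l^2 + 3*l + 10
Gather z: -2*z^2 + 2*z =-2*z^2 + 2*z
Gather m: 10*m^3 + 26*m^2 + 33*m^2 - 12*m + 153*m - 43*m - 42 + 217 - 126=10*m^3 + 59*m^2 + 98*m + 49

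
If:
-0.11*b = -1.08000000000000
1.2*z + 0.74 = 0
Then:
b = 9.82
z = -0.62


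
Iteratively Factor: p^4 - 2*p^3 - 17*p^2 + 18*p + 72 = (p + 2)*(p^3 - 4*p^2 - 9*p + 36) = (p - 4)*(p + 2)*(p^2 - 9) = (p - 4)*(p - 3)*(p + 2)*(p + 3)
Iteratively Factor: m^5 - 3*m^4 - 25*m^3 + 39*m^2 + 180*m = (m - 4)*(m^4 + m^3 - 21*m^2 - 45*m) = (m - 5)*(m - 4)*(m^3 + 6*m^2 + 9*m) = (m - 5)*(m - 4)*(m + 3)*(m^2 + 3*m) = (m - 5)*(m - 4)*(m + 3)^2*(m)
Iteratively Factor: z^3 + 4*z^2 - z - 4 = (z + 4)*(z^2 - 1) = (z + 1)*(z + 4)*(z - 1)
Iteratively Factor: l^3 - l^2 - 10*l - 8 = (l + 2)*(l^2 - 3*l - 4) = (l - 4)*(l + 2)*(l + 1)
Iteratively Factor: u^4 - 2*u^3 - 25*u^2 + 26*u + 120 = (u + 2)*(u^3 - 4*u^2 - 17*u + 60) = (u - 5)*(u + 2)*(u^2 + u - 12) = (u - 5)*(u - 3)*(u + 2)*(u + 4)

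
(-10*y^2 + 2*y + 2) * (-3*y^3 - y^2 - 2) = 30*y^5 + 4*y^4 - 8*y^3 + 18*y^2 - 4*y - 4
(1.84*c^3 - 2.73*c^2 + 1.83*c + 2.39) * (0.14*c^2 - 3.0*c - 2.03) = 0.2576*c^5 - 5.9022*c^4 + 4.711*c^3 + 0.386499999999999*c^2 - 10.8849*c - 4.8517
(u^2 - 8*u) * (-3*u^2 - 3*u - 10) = -3*u^4 + 21*u^3 + 14*u^2 + 80*u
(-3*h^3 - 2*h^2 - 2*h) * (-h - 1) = 3*h^4 + 5*h^3 + 4*h^2 + 2*h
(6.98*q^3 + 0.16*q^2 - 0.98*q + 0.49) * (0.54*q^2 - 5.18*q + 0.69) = 3.7692*q^5 - 36.07*q^4 + 3.4582*q^3 + 5.4514*q^2 - 3.2144*q + 0.3381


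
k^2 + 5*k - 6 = (k - 1)*(k + 6)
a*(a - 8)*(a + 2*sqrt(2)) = a^3 - 8*a^2 + 2*sqrt(2)*a^2 - 16*sqrt(2)*a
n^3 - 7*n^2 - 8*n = n*(n - 8)*(n + 1)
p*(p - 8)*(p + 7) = p^3 - p^2 - 56*p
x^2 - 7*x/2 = x*(x - 7/2)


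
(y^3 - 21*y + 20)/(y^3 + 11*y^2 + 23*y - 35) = (y - 4)/(y + 7)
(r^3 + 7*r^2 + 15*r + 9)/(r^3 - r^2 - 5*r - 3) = (r^2 + 6*r + 9)/(r^2 - 2*r - 3)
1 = 1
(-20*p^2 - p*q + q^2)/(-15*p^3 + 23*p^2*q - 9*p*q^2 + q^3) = (4*p + q)/(3*p^2 - 4*p*q + q^2)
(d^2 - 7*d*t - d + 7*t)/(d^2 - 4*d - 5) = (-d^2 + 7*d*t + d - 7*t)/(-d^2 + 4*d + 5)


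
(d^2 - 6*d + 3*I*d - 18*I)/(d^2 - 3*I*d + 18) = (d - 6)/(d - 6*I)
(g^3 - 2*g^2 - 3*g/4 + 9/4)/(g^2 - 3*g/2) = g - 1/2 - 3/(2*g)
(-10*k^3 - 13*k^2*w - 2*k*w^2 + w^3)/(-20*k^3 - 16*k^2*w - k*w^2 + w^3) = (k + w)/(2*k + w)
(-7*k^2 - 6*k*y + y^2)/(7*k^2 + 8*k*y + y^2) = (-7*k + y)/(7*k + y)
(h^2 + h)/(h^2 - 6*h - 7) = h/(h - 7)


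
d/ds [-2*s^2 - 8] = -4*s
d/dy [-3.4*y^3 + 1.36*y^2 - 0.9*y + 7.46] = -10.2*y^2 + 2.72*y - 0.9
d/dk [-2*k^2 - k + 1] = -4*k - 1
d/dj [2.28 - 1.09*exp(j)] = -1.09*exp(j)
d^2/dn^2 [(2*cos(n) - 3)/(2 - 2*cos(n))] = (sin(n)^2 - cos(n) + 1)/(2*(cos(n) - 1)^3)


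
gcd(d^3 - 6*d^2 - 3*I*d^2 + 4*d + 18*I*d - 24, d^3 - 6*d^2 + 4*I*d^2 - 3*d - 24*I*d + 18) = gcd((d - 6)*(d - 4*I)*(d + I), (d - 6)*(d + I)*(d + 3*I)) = d^2 + d*(-6 + I) - 6*I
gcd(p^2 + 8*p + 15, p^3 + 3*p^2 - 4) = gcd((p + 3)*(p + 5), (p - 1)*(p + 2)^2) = 1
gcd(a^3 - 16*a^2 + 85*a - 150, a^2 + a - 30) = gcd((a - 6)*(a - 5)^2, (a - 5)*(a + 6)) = a - 5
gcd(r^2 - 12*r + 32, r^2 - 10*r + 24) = r - 4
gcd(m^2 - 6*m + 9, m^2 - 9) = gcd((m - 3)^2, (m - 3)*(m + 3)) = m - 3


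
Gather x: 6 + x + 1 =x + 7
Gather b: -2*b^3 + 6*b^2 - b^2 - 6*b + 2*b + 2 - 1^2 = -2*b^3 + 5*b^2 - 4*b + 1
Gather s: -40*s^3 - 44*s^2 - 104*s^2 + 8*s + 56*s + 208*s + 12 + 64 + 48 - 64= -40*s^3 - 148*s^2 + 272*s + 60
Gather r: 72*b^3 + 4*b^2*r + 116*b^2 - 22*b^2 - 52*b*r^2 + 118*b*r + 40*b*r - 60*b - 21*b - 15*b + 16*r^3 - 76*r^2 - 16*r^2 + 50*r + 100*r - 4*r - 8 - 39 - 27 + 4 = 72*b^3 + 94*b^2 - 96*b + 16*r^3 + r^2*(-52*b - 92) + r*(4*b^2 + 158*b + 146) - 70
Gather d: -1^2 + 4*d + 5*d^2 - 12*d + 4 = 5*d^2 - 8*d + 3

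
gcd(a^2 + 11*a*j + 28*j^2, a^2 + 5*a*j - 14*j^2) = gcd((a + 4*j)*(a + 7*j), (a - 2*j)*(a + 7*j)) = a + 7*j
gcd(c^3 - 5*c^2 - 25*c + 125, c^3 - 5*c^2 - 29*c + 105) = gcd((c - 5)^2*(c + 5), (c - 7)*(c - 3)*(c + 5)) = c + 5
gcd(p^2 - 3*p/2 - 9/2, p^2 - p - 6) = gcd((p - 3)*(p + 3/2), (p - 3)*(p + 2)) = p - 3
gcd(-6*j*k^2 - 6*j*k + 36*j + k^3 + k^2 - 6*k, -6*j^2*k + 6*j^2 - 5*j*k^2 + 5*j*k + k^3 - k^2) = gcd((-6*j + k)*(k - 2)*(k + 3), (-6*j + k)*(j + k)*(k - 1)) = 6*j - k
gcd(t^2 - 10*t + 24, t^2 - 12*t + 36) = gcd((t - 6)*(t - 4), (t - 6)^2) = t - 6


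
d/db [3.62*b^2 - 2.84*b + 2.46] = 7.24*b - 2.84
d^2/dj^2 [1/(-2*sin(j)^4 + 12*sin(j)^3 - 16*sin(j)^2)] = (8*sin(j)^2 - 69*sin(j) + 200 - 174/sin(j) - 160/sin(j)^2 + 384/sin(j)^3 - 192/sin(j)^4)/((sin(j) - 4)^3*(sin(j) - 2)^3)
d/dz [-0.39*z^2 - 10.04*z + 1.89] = -0.78*z - 10.04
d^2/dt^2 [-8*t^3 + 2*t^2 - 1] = 4 - 48*t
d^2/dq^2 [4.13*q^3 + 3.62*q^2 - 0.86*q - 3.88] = 24.78*q + 7.24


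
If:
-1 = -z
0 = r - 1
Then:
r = 1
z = 1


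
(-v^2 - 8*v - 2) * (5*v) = -5*v^3 - 40*v^2 - 10*v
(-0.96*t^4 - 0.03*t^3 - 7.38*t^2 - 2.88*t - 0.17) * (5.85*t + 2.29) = -5.616*t^5 - 2.3739*t^4 - 43.2417*t^3 - 33.7482*t^2 - 7.5897*t - 0.3893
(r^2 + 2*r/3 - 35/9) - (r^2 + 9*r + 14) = -25*r/3 - 161/9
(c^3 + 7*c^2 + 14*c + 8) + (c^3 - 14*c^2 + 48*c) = 2*c^3 - 7*c^2 + 62*c + 8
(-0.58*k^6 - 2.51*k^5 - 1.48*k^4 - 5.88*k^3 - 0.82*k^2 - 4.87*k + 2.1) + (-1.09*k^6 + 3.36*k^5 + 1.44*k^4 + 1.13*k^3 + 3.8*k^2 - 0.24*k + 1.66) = -1.67*k^6 + 0.85*k^5 - 0.04*k^4 - 4.75*k^3 + 2.98*k^2 - 5.11*k + 3.76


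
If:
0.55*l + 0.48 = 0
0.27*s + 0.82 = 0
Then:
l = -0.87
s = -3.04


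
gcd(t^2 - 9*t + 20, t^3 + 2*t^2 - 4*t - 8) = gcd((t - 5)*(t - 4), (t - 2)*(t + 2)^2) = 1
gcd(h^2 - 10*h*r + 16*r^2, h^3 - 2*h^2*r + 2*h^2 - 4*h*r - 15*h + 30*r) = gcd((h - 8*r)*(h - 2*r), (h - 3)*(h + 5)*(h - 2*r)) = -h + 2*r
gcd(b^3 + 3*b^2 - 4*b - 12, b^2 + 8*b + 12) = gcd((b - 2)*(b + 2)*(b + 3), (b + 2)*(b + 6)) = b + 2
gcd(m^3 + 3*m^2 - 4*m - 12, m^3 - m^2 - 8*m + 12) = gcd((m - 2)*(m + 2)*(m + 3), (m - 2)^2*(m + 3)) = m^2 + m - 6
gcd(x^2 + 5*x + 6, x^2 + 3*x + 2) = x + 2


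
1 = 1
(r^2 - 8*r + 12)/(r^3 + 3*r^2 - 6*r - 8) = (r - 6)/(r^2 + 5*r + 4)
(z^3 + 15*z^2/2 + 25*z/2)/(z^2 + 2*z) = (2*z^2 + 15*z + 25)/(2*(z + 2))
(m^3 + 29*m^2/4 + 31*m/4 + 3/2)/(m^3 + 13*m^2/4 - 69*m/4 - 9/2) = (m + 1)/(m - 3)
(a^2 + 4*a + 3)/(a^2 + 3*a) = (a + 1)/a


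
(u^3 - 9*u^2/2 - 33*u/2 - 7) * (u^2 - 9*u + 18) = u^5 - 27*u^4/2 + 42*u^3 + 121*u^2/2 - 234*u - 126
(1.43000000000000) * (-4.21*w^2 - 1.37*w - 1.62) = -6.0203*w^2 - 1.9591*w - 2.3166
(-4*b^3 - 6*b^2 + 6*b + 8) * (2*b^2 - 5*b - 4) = -8*b^5 + 8*b^4 + 58*b^3 + 10*b^2 - 64*b - 32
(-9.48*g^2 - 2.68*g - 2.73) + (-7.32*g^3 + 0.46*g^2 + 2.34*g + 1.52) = -7.32*g^3 - 9.02*g^2 - 0.34*g - 1.21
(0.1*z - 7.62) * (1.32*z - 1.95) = 0.132*z^2 - 10.2534*z + 14.859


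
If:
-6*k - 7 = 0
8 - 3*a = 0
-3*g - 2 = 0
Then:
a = 8/3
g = -2/3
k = -7/6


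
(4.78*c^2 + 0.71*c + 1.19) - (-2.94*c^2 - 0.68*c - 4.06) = 7.72*c^2 + 1.39*c + 5.25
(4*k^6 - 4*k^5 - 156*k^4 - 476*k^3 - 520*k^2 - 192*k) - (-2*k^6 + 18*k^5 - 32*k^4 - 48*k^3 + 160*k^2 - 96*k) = 6*k^6 - 22*k^5 - 124*k^4 - 428*k^3 - 680*k^2 - 96*k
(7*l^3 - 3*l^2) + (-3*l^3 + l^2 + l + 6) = 4*l^3 - 2*l^2 + l + 6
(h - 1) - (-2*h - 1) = 3*h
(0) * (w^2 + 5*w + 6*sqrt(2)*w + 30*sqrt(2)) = 0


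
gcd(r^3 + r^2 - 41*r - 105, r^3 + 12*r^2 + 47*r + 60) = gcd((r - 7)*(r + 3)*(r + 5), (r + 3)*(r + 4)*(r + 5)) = r^2 + 8*r + 15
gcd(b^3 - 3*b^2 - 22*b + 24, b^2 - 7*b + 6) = b^2 - 7*b + 6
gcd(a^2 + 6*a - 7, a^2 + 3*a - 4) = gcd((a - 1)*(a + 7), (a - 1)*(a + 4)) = a - 1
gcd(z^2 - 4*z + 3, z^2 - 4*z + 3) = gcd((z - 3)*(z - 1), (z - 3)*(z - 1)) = z^2 - 4*z + 3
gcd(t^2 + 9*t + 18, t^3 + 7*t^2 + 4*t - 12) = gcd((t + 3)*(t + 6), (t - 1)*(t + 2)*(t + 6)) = t + 6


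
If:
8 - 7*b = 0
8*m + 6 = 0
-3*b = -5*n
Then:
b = 8/7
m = -3/4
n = 24/35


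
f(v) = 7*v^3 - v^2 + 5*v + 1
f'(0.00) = 5.00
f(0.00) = 1.00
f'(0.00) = 5.00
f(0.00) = 1.00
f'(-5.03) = 546.38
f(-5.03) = -940.30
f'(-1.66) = 66.19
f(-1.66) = -42.08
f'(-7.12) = 1083.82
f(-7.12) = -2611.90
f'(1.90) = 77.01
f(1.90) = 54.90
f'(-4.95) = 529.45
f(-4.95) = -897.26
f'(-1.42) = 50.18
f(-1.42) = -28.16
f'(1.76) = 66.53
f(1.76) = 44.86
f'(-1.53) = 57.22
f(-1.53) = -34.06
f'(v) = 21*v^2 - 2*v + 5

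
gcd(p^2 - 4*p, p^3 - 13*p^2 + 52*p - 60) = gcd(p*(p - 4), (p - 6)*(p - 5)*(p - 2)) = 1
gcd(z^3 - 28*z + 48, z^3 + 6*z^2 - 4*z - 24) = z^2 + 4*z - 12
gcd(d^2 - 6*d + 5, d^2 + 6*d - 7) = d - 1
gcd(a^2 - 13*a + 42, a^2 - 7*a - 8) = 1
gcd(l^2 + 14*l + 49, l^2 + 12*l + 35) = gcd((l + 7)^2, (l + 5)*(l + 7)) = l + 7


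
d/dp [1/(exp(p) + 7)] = -exp(p)/(exp(p) + 7)^2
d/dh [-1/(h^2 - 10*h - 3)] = 2*(h - 5)/(-h^2 + 10*h + 3)^2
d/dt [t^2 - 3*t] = 2*t - 3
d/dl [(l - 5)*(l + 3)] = 2*l - 2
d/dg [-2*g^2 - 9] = -4*g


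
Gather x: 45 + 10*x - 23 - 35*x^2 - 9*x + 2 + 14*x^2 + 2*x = -21*x^2 + 3*x + 24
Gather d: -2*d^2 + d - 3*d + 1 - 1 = -2*d^2 - 2*d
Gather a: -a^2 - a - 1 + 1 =-a^2 - a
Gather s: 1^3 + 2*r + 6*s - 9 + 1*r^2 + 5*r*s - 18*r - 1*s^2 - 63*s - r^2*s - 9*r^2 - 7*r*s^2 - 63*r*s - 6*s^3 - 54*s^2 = -8*r^2 - 16*r - 6*s^3 + s^2*(-7*r - 55) + s*(-r^2 - 58*r - 57) - 8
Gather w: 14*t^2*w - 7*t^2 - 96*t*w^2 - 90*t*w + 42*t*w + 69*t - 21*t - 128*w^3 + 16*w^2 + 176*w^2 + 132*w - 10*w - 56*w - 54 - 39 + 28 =-7*t^2 + 48*t - 128*w^3 + w^2*(192 - 96*t) + w*(14*t^2 - 48*t + 66) - 65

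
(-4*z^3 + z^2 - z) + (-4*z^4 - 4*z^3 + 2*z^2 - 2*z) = -4*z^4 - 8*z^3 + 3*z^2 - 3*z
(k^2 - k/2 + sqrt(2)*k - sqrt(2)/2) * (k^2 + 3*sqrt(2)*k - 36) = k^4 - k^3/2 + 4*sqrt(2)*k^3 - 30*k^2 - 2*sqrt(2)*k^2 - 36*sqrt(2)*k + 15*k + 18*sqrt(2)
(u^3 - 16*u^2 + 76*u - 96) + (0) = u^3 - 16*u^2 + 76*u - 96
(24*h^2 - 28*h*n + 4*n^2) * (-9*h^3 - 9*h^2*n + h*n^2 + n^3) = -216*h^5 + 36*h^4*n + 240*h^3*n^2 - 40*h^2*n^3 - 24*h*n^4 + 4*n^5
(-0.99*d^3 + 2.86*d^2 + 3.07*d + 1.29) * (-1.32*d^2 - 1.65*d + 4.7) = 1.3068*d^5 - 2.1417*d^4 - 13.4244*d^3 + 6.6737*d^2 + 12.3005*d + 6.063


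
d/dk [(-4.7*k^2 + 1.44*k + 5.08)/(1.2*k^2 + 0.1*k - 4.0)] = (-2.198*k^2 + 25.408*k - 6.268)/(1.44*k^4 + 0.24*k^3 - 9.59*k^2 - 0.8*k + 16.0)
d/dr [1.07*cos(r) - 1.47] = -1.07*sin(r)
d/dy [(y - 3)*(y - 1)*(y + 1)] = 3*y^2 - 6*y - 1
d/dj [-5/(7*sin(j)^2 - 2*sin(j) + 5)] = 10*(7*sin(j) - 1)*cos(j)/(7*sin(j)^2 - 2*sin(j) + 5)^2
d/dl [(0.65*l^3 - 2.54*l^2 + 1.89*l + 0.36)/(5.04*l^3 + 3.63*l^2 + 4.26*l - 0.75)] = (15.1611*l^4 - 13.5132*l^3 - 24.5868*l^2 + 1.1964*l - 2.9511)/(25.4016*l^6 + 36.5904*l^5 + 56.1177*l^4 + 23.3676*l^3 + 12.7026*l^2 - 6.39*l + 0.5625)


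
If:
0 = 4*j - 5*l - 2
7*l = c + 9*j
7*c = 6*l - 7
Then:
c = -227/143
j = -51/143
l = -98/143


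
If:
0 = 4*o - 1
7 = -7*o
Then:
No Solution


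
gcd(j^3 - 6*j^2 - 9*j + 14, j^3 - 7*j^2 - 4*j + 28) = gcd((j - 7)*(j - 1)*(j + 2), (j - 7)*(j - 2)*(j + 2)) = j^2 - 5*j - 14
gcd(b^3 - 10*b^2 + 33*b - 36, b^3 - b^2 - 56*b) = 1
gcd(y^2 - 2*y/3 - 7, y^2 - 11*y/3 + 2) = y - 3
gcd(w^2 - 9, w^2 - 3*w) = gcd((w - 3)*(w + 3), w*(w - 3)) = w - 3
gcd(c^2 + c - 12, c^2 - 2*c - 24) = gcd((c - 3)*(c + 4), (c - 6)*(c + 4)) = c + 4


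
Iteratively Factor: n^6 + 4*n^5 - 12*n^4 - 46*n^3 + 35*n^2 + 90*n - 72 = (n - 3)*(n^5 + 7*n^4 + 9*n^3 - 19*n^2 - 22*n + 24) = (n - 3)*(n + 2)*(n^4 + 5*n^3 - n^2 - 17*n + 12) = (n - 3)*(n - 1)*(n + 2)*(n^3 + 6*n^2 + 5*n - 12) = (n - 3)*(n - 1)*(n + 2)*(n + 3)*(n^2 + 3*n - 4) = (n - 3)*(n - 1)*(n + 2)*(n + 3)*(n + 4)*(n - 1)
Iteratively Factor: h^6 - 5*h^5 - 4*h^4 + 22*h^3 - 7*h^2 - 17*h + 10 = (h - 1)*(h^5 - 4*h^4 - 8*h^3 + 14*h^2 + 7*h - 10) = (h - 1)^2*(h^4 - 3*h^3 - 11*h^2 + 3*h + 10) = (h - 5)*(h - 1)^2*(h^3 + 2*h^2 - h - 2) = (h - 5)*(h - 1)^2*(h + 1)*(h^2 + h - 2) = (h - 5)*(h - 1)^3*(h + 1)*(h + 2)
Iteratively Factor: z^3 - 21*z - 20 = (z + 1)*(z^2 - z - 20) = (z + 1)*(z + 4)*(z - 5)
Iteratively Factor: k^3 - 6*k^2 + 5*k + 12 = (k + 1)*(k^2 - 7*k + 12) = (k - 3)*(k + 1)*(k - 4)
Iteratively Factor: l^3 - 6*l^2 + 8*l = (l - 4)*(l^2 - 2*l) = (l - 4)*(l - 2)*(l)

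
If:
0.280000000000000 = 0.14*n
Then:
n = 2.00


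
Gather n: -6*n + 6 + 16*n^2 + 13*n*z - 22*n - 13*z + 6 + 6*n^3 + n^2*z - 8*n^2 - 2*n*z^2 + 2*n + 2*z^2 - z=6*n^3 + n^2*(z + 8) + n*(-2*z^2 + 13*z - 26) + 2*z^2 - 14*z + 12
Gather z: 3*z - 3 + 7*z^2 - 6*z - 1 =7*z^2 - 3*z - 4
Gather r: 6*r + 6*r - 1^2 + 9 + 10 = 12*r + 18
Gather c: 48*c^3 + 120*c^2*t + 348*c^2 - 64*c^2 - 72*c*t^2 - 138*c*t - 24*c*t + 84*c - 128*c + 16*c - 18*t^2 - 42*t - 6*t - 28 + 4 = 48*c^3 + c^2*(120*t + 284) + c*(-72*t^2 - 162*t - 28) - 18*t^2 - 48*t - 24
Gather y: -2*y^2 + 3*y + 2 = -2*y^2 + 3*y + 2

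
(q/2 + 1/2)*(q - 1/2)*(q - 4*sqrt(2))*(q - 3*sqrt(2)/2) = q^4/2 - 11*sqrt(2)*q^3/4 + q^3/4 - 11*sqrt(2)*q^2/8 + 23*q^2/4 + 11*sqrt(2)*q/8 + 3*q - 3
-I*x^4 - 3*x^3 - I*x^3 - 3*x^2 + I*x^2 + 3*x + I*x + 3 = (x + 1)^2*(x - 3*I)*(-I*x + I)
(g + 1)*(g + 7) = g^2 + 8*g + 7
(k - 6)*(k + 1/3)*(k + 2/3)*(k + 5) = k^4 - 277*k^2/9 - 272*k/9 - 20/3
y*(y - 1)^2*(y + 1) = y^4 - y^3 - y^2 + y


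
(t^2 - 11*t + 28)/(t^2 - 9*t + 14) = (t - 4)/(t - 2)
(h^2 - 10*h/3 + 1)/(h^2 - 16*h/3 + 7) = (3*h - 1)/(3*h - 7)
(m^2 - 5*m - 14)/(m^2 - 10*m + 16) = (m^2 - 5*m - 14)/(m^2 - 10*m + 16)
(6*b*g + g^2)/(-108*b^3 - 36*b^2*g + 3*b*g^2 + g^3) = -g/(18*b^2 + 3*b*g - g^2)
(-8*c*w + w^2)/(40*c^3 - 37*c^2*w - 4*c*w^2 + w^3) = w/(-5*c^2 + 4*c*w + w^2)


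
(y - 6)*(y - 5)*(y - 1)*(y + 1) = y^4 - 11*y^3 + 29*y^2 + 11*y - 30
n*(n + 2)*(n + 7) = n^3 + 9*n^2 + 14*n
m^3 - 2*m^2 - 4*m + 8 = (m - 2)^2*(m + 2)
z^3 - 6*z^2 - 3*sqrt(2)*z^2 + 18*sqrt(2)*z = z*(z - 6)*(z - 3*sqrt(2))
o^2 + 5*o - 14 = (o - 2)*(o + 7)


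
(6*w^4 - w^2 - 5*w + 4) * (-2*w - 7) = -12*w^5 - 42*w^4 + 2*w^3 + 17*w^2 + 27*w - 28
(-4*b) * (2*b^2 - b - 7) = -8*b^3 + 4*b^2 + 28*b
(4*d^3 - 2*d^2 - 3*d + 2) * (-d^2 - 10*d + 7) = -4*d^5 - 38*d^4 + 51*d^3 + 14*d^2 - 41*d + 14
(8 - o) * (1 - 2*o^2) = 2*o^3 - 16*o^2 - o + 8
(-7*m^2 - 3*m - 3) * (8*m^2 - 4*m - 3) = -56*m^4 + 4*m^3 + 9*m^2 + 21*m + 9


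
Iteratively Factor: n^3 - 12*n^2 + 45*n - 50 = (n - 2)*(n^2 - 10*n + 25) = (n - 5)*(n - 2)*(n - 5)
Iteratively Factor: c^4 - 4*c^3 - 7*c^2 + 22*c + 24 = (c + 1)*(c^3 - 5*c^2 - 2*c + 24) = (c + 1)*(c + 2)*(c^2 - 7*c + 12) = (c - 4)*(c + 1)*(c + 2)*(c - 3)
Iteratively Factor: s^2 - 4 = (s - 2)*(s + 2)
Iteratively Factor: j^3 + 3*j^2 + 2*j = (j + 1)*(j^2 + 2*j) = (j + 1)*(j + 2)*(j)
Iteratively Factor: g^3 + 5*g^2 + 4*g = (g + 4)*(g^2 + g) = g*(g + 4)*(g + 1)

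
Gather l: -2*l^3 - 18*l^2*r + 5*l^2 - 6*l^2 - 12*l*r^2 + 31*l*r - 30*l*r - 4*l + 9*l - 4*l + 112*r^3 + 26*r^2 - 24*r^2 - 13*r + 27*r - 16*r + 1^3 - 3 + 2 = -2*l^3 + l^2*(-18*r - 1) + l*(-12*r^2 + r + 1) + 112*r^3 + 2*r^2 - 2*r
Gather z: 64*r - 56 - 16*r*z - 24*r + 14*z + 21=40*r + z*(14 - 16*r) - 35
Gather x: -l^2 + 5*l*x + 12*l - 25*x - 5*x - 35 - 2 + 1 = -l^2 + 12*l + x*(5*l - 30) - 36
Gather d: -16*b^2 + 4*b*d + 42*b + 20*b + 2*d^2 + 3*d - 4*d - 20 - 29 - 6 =-16*b^2 + 62*b + 2*d^2 + d*(4*b - 1) - 55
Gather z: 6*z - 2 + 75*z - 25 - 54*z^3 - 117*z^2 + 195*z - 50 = -54*z^3 - 117*z^2 + 276*z - 77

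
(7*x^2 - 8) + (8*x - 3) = 7*x^2 + 8*x - 11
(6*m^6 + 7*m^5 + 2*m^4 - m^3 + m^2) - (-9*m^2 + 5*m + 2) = 6*m^6 + 7*m^5 + 2*m^4 - m^3 + 10*m^2 - 5*m - 2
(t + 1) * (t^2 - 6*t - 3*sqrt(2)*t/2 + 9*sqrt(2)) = t^3 - 5*t^2 - 3*sqrt(2)*t^2/2 - 6*t + 15*sqrt(2)*t/2 + 9*sqrt(2)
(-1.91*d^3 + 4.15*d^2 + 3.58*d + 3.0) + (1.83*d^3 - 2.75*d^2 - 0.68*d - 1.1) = -0.0799999999999998*d^3 + 1.4*d^2 + 2.9*d + 1.9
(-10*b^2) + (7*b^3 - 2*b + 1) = 7*b^3 - 10*b^2 - 2*b + 1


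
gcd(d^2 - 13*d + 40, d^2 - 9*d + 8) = d - 8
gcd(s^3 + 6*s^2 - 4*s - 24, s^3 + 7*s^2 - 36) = s^2 + 4*s - 12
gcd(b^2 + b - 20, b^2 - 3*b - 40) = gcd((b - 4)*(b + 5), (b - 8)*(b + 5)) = b + 5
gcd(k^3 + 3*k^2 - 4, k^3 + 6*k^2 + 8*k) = k + 2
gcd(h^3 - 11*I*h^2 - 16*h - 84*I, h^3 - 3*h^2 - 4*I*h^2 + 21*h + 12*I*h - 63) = h - 7*I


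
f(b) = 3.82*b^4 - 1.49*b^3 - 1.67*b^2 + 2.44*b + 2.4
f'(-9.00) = -11468.69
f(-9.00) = 25994.40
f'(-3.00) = -440.33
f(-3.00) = 329.70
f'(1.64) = 52.34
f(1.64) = 22.97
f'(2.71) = 264.67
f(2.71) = 173.13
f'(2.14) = 124.57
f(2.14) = 65.49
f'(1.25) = 21.12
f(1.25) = 9.26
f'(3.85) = 795.30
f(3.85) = 741.29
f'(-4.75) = -1720.14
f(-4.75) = 2057.45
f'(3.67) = 685.28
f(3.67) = 608.20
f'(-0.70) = -2.65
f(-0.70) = 1.30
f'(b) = 15.28*b^3 - 4.47*b^2 - 3.34*b + 2.44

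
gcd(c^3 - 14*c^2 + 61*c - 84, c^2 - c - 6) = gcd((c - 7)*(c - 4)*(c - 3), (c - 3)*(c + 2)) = c - 3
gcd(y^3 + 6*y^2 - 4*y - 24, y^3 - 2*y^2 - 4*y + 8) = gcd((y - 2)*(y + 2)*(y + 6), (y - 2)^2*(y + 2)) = y^2 - 4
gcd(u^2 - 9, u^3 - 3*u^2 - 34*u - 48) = u + 3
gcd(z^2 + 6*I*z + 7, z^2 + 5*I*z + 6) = z - I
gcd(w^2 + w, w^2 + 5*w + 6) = 1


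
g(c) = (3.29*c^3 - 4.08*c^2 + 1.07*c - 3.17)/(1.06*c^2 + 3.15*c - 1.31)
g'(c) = (-2.12*c - 3.15)*(3.29*c^3 - 4.08*c^2 + 1.07*c - 3.17)/(1.06*c^2 + 3.15*c - 1.31)^2 + (9.87*c^2 - 8.16*c + 1.07)/(1.06*c^2 + 3.15*c - 1.31) = (3.4874*c^4 + 20.727*c^3 - 26.9159*c^2 + 17.41*c + 8.5838)/(1.1236*c^4 + 6.678*c^3 + 7.1453*c^2 - 8.253*c + 1.7161)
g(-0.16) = 1.94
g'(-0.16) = 1.57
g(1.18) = -0.56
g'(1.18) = 2.15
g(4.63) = 6.69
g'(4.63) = 2.45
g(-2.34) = 24.39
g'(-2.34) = -41.15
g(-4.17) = -79.55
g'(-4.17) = -61.69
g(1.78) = 0.57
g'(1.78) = 1.81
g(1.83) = 0.66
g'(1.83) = 1.82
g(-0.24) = 1.85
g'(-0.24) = 0.64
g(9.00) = 18.37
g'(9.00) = 2.82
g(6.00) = 10.17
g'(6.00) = 2.62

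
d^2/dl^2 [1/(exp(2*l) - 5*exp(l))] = ((5 - 4*exp(l))*(exp(l) - 5) + 2*(2*exp(l) - 5)^2)*exp(-l)/(exp(l) - 5)^3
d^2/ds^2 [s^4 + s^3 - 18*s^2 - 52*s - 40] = 12*s^2 + 6*s - 36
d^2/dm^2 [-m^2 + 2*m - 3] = -2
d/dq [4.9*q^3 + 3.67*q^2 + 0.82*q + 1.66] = 14.7*q^2 + 7.34*q + 0.82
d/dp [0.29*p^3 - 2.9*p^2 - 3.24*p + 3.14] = 0.87*p^2 - 5.8*p - 3.24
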